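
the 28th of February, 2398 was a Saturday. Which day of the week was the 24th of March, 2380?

Monday

Count forward from the earlier date (March 24, 2380) to the later (February 28, 2398):
From March 24, 2380 to March 24, 2397: 17 years, of which 4 contain a Feb 29 — 13×365 + 4×366 = 6209 days.
March 2397: 31 − 24 = 7 days remain.
Then 10 full months totalling 306 days.
February 1–28, 2398: 28 days (2398 is not a leap year).
Residual: 341 days.
Total: 6550 days.
6550 mod 7 = 5, so 5 days before Saturday is Monday.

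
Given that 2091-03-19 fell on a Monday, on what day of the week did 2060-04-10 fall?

Count forward from the earlier date (April 10, 2060) to the later (March 19, 2091):
From April 10, 2060 to April 10, 2090: 30 years, of which 7 contain a Feb 29 — 23×365 + 7×366 = 10957 days.
April 2090: 30 − 10 = 20 days remain.
Then 10 full months totalling 304 days.
March 1–19, 2091: 19 days.
Residual: 343 days.
Total: 11300 days.
11300 mod 7 = 2, so 2 days before Monday is Saturday.

Saturday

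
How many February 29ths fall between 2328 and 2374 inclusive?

Years divisible by 4 in [2328, 2374]: 2328, 2332, 2336, 2340, 2344, 2348, 2352, 2356, 2360, 2364, 2368, 2372.
No century exceptions apply. Count: 12.

12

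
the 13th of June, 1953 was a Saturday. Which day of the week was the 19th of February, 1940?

Count forward from the earlier date (February 19, 1940) to the later (June 13, 1953):
Day-of-year of February 19, 1940: 50.
Day-of-year of June 13, 1953: 164.
1940 has 366 days, so 366 − 50 = 316 days remain in 1940.
Full years 1941–1952: 9 common + 3 leap = 9×365 + 3×366 = 4383 days.
Total: 316 + 4383 + 164 = 4863 days.
4863 mod 7 = 5, so 5 days before Saturday is Monday.

Monday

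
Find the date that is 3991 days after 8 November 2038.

12 October 2049

Count 3991 days after November 8, 2038:
Day-of-year of November 8, 2038: 312.
Day-of-year of October 12, 2049: 285.
2038 has 365 days, so 365 − 312 = 53 days remain in 2038.
Full years 2039–2048: 7 common + 3 leap = 7×365 + 3×366 = 3653 days.
Total: 53 + 3653 + 285 = 3991 days.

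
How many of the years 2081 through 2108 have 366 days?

6

Years divisible by 4 in [2081, 2108]: 2084, 2088, 2092, 2096, 2100, 2104, 2108.
Of these, 2100 is divisible by 100 but not 400, so not leap.
Leap years: 7 − 1 = 6.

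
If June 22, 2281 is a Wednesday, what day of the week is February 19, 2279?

Wednesday

Count forward from the earlier date (February 19, 2279) to the later (June 22, 2281):
Day-of-year of February 19, 2279: 50.
Day-of-year of June 22, 2281: 173.
2279 has 365 days, so 365 − 50 = 315 days remain in 2279.
Full years: 2280: 366. Sum = 366.
Total: 315 + 366 + 173 = 854 days.
854 is a multiple of 7, so February 19, 2279 falls on the same weekday: Wednesday.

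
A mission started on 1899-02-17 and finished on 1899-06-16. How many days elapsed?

119

February 1899: 28 − 17 = 11 days remain (1899 is not a leap year, so February has 28 days).
Then March (31), April (30), May (31): 31 + 30 + 31 = 92 days.
June 1–16, 1899: 16 days.
Total: 11 + 92 + 16 = 119 days.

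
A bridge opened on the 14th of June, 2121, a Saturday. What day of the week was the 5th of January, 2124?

Day-of-year of June 14, 2121: 165.
Day-of-year of January 5, 2124: 5.
2121 has 365 days, so 365 − 165 = 200 days remain in 2121.
Full years: 2122: 365; 2123: 365. Sum = 730.
Total: 200 + 730 + 5 = 935 days.
935 mod 7 = 4, so 4 days after Saturday is Wednesday.

Wednesday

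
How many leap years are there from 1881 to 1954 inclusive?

Years divisible by 4: 1884, 1888, …, 1952 — 18 in all.
Of these, 1900 is divisible by 100 but not 400, so not leap.
Leap years: 18 − 1 = 17.

17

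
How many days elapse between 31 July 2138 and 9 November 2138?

101

July 2138: 31 − 31 = 0 days remain.
Then August (31), September (30), October (31): 31 + 30 + 31 = 92 days.
November 1–9, 2138: 9 days.
Total: 0 + 92 + 9 = 101 days.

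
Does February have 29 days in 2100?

2100 is not a leap year (divisible by 100 but not 400).

No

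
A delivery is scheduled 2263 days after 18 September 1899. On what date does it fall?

29 November 1905

Count 2263 days after September 18, 1899:
September 18, 1899 → September 18, 1900: 365 days (1900 is not a leap year (divisible by 100 but not 400)).
September 18, 1900 → September 18, 1901: 365 days.
September 18, 1901 → September 18, 1902: 365 days.
September 18, 1902 → September 18, 1903: 365 days.
September 18, 1903 → September 18, 1904: 366 days (1904 is a leap year).
September 18, 1904 → September 18, 1905: 365 days.
September 1905: 30 − 18 = 12 days remain.
Then October (31): 31 days.
November 1–29, 1905: 29 days.
Residual: 72 days.
Total: 2263 days.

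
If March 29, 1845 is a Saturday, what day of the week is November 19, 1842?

Saturday

Count forward from the earlier date (November 19, 1842) to the later (March 29, 1845):
November 19, 1842 → November 19, 1843: 365 days.
November 19, 1843 → November 19, 1844: 366 days (1844 is a leap year).
November 1844: 30 − 19 = 11 days remain.
Then December (31), January (31), February 1845 (28): 31 + 31 + 28 = 90 days.
March 1–29, 1845: 29 days.
Residual: 130 days.
Total: 861 days.
861 is a multiple of 7, so November 19, 1842 falls on the same weekday: Saturday.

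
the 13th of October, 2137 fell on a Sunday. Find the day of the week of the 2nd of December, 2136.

Count forward from the earlier date (December 2, 2136) to the later (October 13, 2137):
December 2136: 31 − 2 = 29 days remain.
Then 9 full months totalling 273 days.
October 1–13, 2137: 13 days.
Total: 29 + 273 + 13 = 315 days.
315 is a multiple of 7, so the 2nd of December, 2136 falls on the same weekday: Sunday.

Sunday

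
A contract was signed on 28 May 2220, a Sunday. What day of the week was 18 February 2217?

Count forward from the earlier date (February 18, 2217) to the later (May 28, 2220):
Day-of-year of February 18, 2217: 49.
Day-of-year of May 28, 2220: 149.
2217 has 365 days, so 365 − 49 = 316 days remain in 2217.
Full years: 2218: 365; 2219: 365. Sum = 730.
Total: 316 + 730 + 149 = 1195 days.
1195 mod 7 = 5, so 5 days before Sunday is Tuesday.

Tuesday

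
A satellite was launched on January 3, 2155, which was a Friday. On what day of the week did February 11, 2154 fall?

Count forward from the earlier date (February 11, 2154) to the later (January 3, 2155):
February 2154: 28 − 11 = 17 days remain (2154 is not a leap year, so February has 28 days).
Then 10 full months totalling 306 days.
January 1–3, 2155: 3 days.
Residual: 326 days.
Total: 326 days.
326 mod 7 = 4, so 4 days before Friday is Monday.

Monday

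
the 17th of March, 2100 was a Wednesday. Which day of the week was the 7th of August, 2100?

March 2100: 31 − 17 = 14 days remain.
Then April (30), May (31), June (30), July (31): 30 + 31 + 30 + 31 = 122 days.
August 1–7, 2100: 7 days.
Total: 14 + 122 + 7 = 143 days.
143 mod 7 = 3, so 3 days after Wednesday is Saturday.

Saturday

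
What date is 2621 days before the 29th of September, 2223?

the 26th of July, 2216

Count 2621 days before September 29, 2223:
From July 26, 2216 to July 26, 2223: 7 years, of which 1 contains a Feb 29 — 6×365 + 1×366 = 2556 days.
July 2223: 31 − 26 = 5 days remain.
Then August (31): 31 days.
September 1–29, 2223: 29 days.
Residual: 65 days.
Total: 2621 days.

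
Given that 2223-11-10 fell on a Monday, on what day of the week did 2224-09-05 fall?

November 2223: 30 − 10 = 20 days remain.
Then 9 full months totalling 275 days.
September 1–5, 2224: 5 days.
Residual: 300 days.
Total: 300 days.
300 mod 7 = 6, so 6 days after Monday is Sunday.

Sunday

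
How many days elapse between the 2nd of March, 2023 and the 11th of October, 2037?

5337

From March 2, 2023 to March 2, 2037: 14 years, of which 4 contain a Feb 29 — 10×365 + 4×366 = 5114 days.
March 2037: 31 − 2 = 29 days remain.
Then April (30), May (31), June (30), July (31), August (31), September (30): 30 + 31 + 30 + 31 + 31 + 30 = 183 days.
October 1–11, 2037: 11 days.
Residual: 223 days.
Total: 5337 days.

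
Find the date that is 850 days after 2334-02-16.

2336-06-15

Count 850 days after February 16, 2334:
February 16, 2334 → February 16, 2335: 365 days.
February 16, 2335 → February 16, 2336: 365 days.
February 2336: 29 − 16 = 13 days remain (2336 is a leap year, so February has 29 days).
Then March (31), April (30), May (31): 31 + 30 + 31 = 92 days.
June 1–15, 2336: 15 days.
Residual: 120 days.
Total: 850 days.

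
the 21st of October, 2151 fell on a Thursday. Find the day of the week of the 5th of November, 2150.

Count forward from the earlier date (November 5, 2150) to the later (October 21, 2151):
November 2150: 30 − 5 = 25 days remain.
Then 10 full months totalling 304 days.
October 1–21, 2151: 21 days.
Total: 25 + 304 + 21 = 350 days.
350 is a multiple of 7, so the 5th of November, 2150 falls on the same weekday: Thursday.

Thursday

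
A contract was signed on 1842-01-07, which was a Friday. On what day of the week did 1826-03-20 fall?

Count forward from the earlier date (March 20, 1826) to the later (January 7, 1842):
Day-of-year of March 20, 1826: 79.
Day-of-year of January 7, 1842: 7.
1826 has 365 days, so 365 − 79 = 286 days remain in 1826.
Full years 1827–1841: 11 common + 4 leap = 11×365 + 4×366 = 5479 days.
Total: 286 + 5479 + 7 = 5772 days.
5772 mod 7 = 4, so 4 days before Friday is Monday.

Monday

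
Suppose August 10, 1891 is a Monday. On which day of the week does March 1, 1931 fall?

Day-of-year of August 10, 1891: 222.
Day-of-year of March 1, 1931: 60.
1891 has 365 days, so 365 − 222 = 143 days remain in 1891.
Full years 1892–1930: 30 common + 9 leap = 30×365 + 9×366 = 14244 days.
Total: 143 + 14244 + 60 = 14447 days.
14447 mod 7 = 6, so 6 days after Monday is Sunday.

Sunday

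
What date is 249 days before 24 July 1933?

17 November 1932

Count 249 days before July 24, 1933:
November 1932: 30 − 17 = 13 days remain.
Then December (31), January (31), February 1933 (28), March (31), April (30), May (31), June (30): 31 + 31 + 28 + 31 + 30 + 31 + 30 = 212 days.
July 1–24, 1933: 24 days.
Residual: 249 days.
Total: 249 days.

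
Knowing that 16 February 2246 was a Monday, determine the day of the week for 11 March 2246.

February 2246: 28 − 16 = 12 days remain (2246 is not a leap year, so February has 28 days).
March 1–11, 2246: 11 days.
Total: 12 + 11 = 23 days.
23 mod 7 = 2, so 2 days after Monday is Wednesday.

Wednesday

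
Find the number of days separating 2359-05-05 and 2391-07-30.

11774

From May 5, 2359 to May 5, 2391: 32 years, of which 8 contain a Feb 29 — 24×365 + 8×366 = 11688 days.
May 2391: 31 − 5 = 26 days remain.
Then June (30): 30 days.
July 1–30, 2391: 30 days.
Residual: 86 days.
Total: 11774 days.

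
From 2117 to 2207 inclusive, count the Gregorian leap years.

Years divisible by 4: 2120, 2124, …, 2204 — 22 in all.
Of these, 2200 is divisible by 100 but not 400, so not leap.
Leap years: 22 − 1 = 21.

21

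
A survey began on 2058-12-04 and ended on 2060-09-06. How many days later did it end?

642

December 2058: 31 − 4 = 27 days remain.
Then 20 full months totalling 609 days.
September 1–6, 2060: 6 days.
Total: 27 + 609 + 6 = 642 days.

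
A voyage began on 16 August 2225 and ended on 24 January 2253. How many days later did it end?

From August 16, 2225 to August 16, 2252: 27 years, of which 7 contain a Feb 29 — 20×365 + 7×366 = 9862 days.
August 2252: 31 − 16 = 15 days remain.
Then September (30), October (31), November (30), December (31): 30 + 31 + 30 + 31 = 122 days.
January 1–24, 2253: 24 days.
Residual: 161 days.
Total: 10023 days.

10023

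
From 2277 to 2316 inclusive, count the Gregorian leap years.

Years divisible by 4 in [2277, 2316]: 2280, 2284, 2288, 2292, 2296, 2300, 2304, 2308, 2312, 2316.
Of these, 2300 is divisible by 100 but not 400, so not leap.
Leap years: 10 − 1 = 9.

9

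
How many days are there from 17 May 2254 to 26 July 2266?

From May 17, 2254 to May 17, 2266: 12 years, of which 3 contain a Feb 29 — 9×365 + 3×366 = 4383 days.
May 2266: 31 − 17 = 14 days remain.
Then June (30): 30 days.
July 1–26, 2266: 26 days.
Residual: 70 days.
Total: 4453 days.

4453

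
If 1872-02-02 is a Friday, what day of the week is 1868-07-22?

Count forward from the earlier date (July 22, 1868) to the later (February 2, 1872):
Day-of-year of July 22, 1868: 204.
Day-of-year of February 2, 1872: 33.
1868 has 366 days, so 366 − 204 = 162 days remain in 1868.
Full years: 1869: 365; 1870: 365; 1871: 365. Sum = 1095.
Total: 162 + 1095 + 33 = 1290 days.
1290 mod 7 = 2, so 2 days before Friday is Wednesday.

Wednesday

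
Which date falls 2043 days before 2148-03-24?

2142-08-20

Count 2043 days before March 24, 2148:
Day-of-year of August 20, 2142: 232.
Day-of-year of March 24, 2148: 84.
2142 has 365 days, so 365 − 232 = 133 days remain in 2142.
Full years: 2143: 365; 2144: 366; 2145: 365; 2146: 365; 2147: 365. Sum = 1826.
Total: 133 + 1826 + 84 = 2043 days.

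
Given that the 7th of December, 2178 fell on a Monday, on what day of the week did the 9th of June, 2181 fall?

Day-of-year of December 7, 2178: 341.
Day-of-year of June 9, 2181: 160.
2178 has 365 days, so 365 − 341 = 24 days remain in 2178.
Full years: 2179: 365; 2180: 366. Sum = 731.
Total: 24 + 731 + 160 = 915 days.
915 mod 7 = 5, so 5 days after Monday is Saturday.

Saturday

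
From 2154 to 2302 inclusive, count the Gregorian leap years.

35

Years divisible by 4: 2156, 2160, …, 2300 — 37 in all.
Of these, 2200, 2300 are divisible by 100 but not 400, so not leap.
Leap years: 37 − 2 = 35.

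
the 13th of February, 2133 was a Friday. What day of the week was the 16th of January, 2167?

Day-of-year of February 13, 2133: 44.
Day-of-year of January 16, 2167: 16.
2133 has 365 days, so 365 − 44 = 321 days remain in 2133.
Full years 2134–2166: 25 common + 8 leap = 25×365 + 8×366 = 12053 days.
Total: 321 + 12053 + 16 = 12390 days.
12390 is a multiple of 7, so the 16th of January, 2167 falls on the same weekday: Friday.

Friday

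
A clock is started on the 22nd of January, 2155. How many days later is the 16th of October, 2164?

3555

Day-of-year of January 22, 2155: 22.
Day-of-year of October 16, 2164: 290.
2155 has 365 days, so 365 − 22 = 343 days remain in 2155.
Full years 2156–2163: 6 common + 2 leap = 6×365 + 2×366 = 2922 days.
Total: 343 + 2922 + 290 = 3555 days.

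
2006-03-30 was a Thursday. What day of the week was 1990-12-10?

Monday

Count forward from the earlier date (December 10, 1990) to the later (March 30, 2006):
Day-of-year of December 10, 1990: 344.
Day-of-year of March 30, 2006: 89.
1990 has 365 days, so 365 − 344 = 21 days remain in 1990.
Full years 1991–2005: 11 common + 4 leap = 11×365 + 4×366 = 5479 days.
Total: 21 + 5479 + 89 = 5589 days.
5589 mod 7 = 3, so 3 days before Thursday is Monday.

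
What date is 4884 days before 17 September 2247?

4 May 2234

Count 4884 days before September 17, 2247:
From May 4, 2234 to May 4, 2247: 13 years, of which 3 contain a Feb 29 — 10×365 + 3×366 = 4748 days.
May 2247: 31 − 4 = 27 days remain.
Then June (30), July (31), August (31): 30 + 31 + 31 = 92 days.
September 1–17, 2247: 17 days.
Residual: 136 days.
Total: 4884 days.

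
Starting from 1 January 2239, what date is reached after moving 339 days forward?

6 December 2239

Count 339 days after January 1, 2239:
January 2239: 31 − 1 = 30 days remain.
Then 10 full months totalling 303 days.
December 1–6, 2239: 6 days.
Total: 30 + 303 + 6 = 339 days.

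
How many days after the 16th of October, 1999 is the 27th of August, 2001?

October 1999: 31 − 16 = 15 days remain.
Then 21 full months totalling 639 days.
August 1–27, 2001: 27 days.
Total: 15 + 639 + 27 = 681 days.

681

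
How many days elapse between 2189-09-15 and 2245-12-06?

From September 15, 2189 to September 15, 2245: 56 years, of which 13 contain a Feb 29 — 43×365 + 13×366 = 20453 days.
(2200 is not a leap year (divisible by 100 but not 400).)
September 2245: 30 − 15 = 15 days remain.
Then October (31), November (30): 31 + 30 = 61 days.
December 1–6, 2245: 6 days.
Residual: 82 days.
Total: 20535 days.

20535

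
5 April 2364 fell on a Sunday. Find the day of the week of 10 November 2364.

Tuesday

April 2364: 30 − 5 = 25 days remain.
Then May (31), June (30), July (31), August (31), September (30), October (31): 31 + 30 + 31 + 31 + 30 + 31 = 184 days.
November 1–10, 2364: 10 days.
Total: 25 + 184 + 10 = 219 days.
219 mod 7 = 2, so 2 days after Sunday is Tuesday.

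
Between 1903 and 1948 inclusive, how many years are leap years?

12

Years divisible by 4 in [1903, 1948]: 1904, 1908, 1912, 1916, 1920, 1924, 1928, 1932, 1936, 1940, 1944, 1948.
No century exceptions apply. Count: 12.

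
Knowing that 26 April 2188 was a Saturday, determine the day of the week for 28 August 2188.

Thursday

April 2188: 30 − 26 = 4 days remain.
Then May (31), June (30), July (31): 31 + 30 + 31 = 92 days.
August 1–28, 2188: 28 days.
Total: 4 + 92 + 28 = 124 days.
124 mod 7 = 5, so 5 days after Saturday is Thursday.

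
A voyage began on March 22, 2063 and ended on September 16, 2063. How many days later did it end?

178

March 2063: 31 − 22 = 9 days remain.
Then April (30), May (31), June (30), July (31), August (31): 30 + 31 + 30 + 31 + 31 = 153 days.
September 1–16, 2063: 16 days.
Total: 9 + 153 + 16 = 178 days.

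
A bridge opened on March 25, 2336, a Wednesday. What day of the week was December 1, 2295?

Sunday

Count forward from the earlier date (December 1, 2295) to the later (March 25, 2336):
From December 1, 2295 to December 1, 2335: 40 years, of which 9 contain a Feb 29 — 31×365 + 9×366 = 14609 days.
(2300 is not a leap year (divisible by 100 but not 400).)
December 2335: 31 − 1 = 30 days remain.
Then January (31), February 2336 (29): 31 + 29 = 60 days.
March 1–25, 2336: 25 days.
Residual: 115 days.
Total: 14724 days.
14724 mod 7 = 3, so 3 days before Wednesday is Sunday.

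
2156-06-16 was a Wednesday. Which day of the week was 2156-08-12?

Thursday

June 2156: 30 − 16 = 14 days remain.
Then July (31): 31 days.
August 1–12, 2156: 12 days.
Total: 14 + 31 + 12 = 57 days.
57 mod 7 = 1, so 1 day after Wednesday is Thursday.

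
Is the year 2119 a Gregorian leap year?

2119 is not a leap year.

No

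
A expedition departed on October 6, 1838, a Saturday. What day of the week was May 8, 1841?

October 6, 1838 → October 6, 1839: 365 days.
October 6, 1839 → October 6, 1840: 366 days (1840 is a leap year).
October 1840: 31 − 6 = 25 days remain.
Then November (30), December (31), January (31), February 1841 (28), March (31), April (30): 30 + 31 + 31 + 28 + 31 + 30 = 181 days.
May 1–8, 1841: 8 days.
Residual: 214 days.
Total: 945 days.
945 is a multiple of 7, so May 8, 1841 falls on the same weekday: Saturday.

Saturday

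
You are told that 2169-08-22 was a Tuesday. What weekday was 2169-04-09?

Count forward from the earlier date (April 9, 2169) to the later (August 22, 2169):
April 2169: 30 − 9 = 21 days remain.
Then May (31), June (30), July (31): 31 + 30 + 31 = 92 days.
August 1–22, 2169: 22 days.
Total: 21 + 92 + 22 = 135 days.
135 mod 7 = 2, so 2 days before Tuesday is Sunday.

Sunday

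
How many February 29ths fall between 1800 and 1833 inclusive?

Years divisible by 4 in [1800, 1833]: 1800, 1804, 1808, 1812, 1816, 1820, 1824, 1828, 1832.
Of these, 1800 is divisible by 100 but not 400, so not leap.
Leap years: 9 − 1 = 8.

8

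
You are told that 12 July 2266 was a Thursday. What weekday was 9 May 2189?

Saturday

Count forward from the earlier date (May 9, 2189) to the later (July 12, 2266):
From May 9, 2189 to May 9, 2266: 77 years, of which 18 contain a Feb 29 — 59×365 + 18×366 = 28123 days.
(2200 is not a leap year (divisible by 100 but not 400).)
May 2266: 31 − 9 = 22 days remain.
Then June (30): 30 days.
July 1–12, 2266: 12 days.
Residual: 64 days.
Total: 28187 days.
28187 mod 7 = 5, so 5 days before Thursday is Saturday.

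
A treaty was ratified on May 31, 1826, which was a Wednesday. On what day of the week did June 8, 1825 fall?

Wednesday

Count forward from the earlier date (June 8, 1825) to the later (May 31, 1826):
June 1825: 30 − 8 = 22 days remain.
Then 10 full months totalling 304 days.
May 1–31, 1826: 31 days.
Total: 22 + 304 + 31 = 357 days.
357 is a multiple of 7, so June 8, 1825 falls on the same weekday: Wednesday.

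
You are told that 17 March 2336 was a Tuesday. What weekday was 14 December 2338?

Day-of-year of March 17, 2336: 77.
Day-of-year of December 14, 2338: 348.
2336 has 366 days, so 366 − 77 = 289 days remain in 2336.
Full years: 2337: 365. Sum = 365.
Total: 289 + 365 + 348 = 1002 days.
1002 mod 7 = 1, so 1 day after Tuesday is Wednesday.

Wednesday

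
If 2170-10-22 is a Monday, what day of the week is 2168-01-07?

Thursday

Count forward from the earlier date (January 7, 2168) to the later (October 22, 2170):
January 7, 2168 → January 7, 2169: 366 days (2168 is a leap year).
January 7, 2169 → January 7, 2170: 365 days.
January 2170: 31 − 7 = 24 days remain.
Then February 2170 (28), March (31), April (30), May (31), June (30), July (31), August (31), September (30): 28 + 31 + 30 + 31 + 30 + 31 + 31 + 30 = 242 days.
October 1–22, 2170: 22 days.
Residual: 288 days.
Total: 1019 days.
1019 mod 7 = 4, so 4 days before Monday is Thursday.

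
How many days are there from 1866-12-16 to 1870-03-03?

1173

Day-of-year of December 16, 1866: 350.
Day-of-year of March 3, 1870: 62.
1866 has 365 days, so 365 − 350 = 15 days remain in 1866.
Full years: 1867: 365; 1868: 366; 1869: 365. Sum = 1096.
Total: 15 + 1096 + 62 = 1173 days.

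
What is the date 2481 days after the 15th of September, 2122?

the 1st of July, 2129

Count 2481 days after September 15, 2122:
Day-of-year of September 15, 2122: 258.
Day-of-year of July 1, 2129: 182.
2122 has 365 days, so 365 − 258 = 107 days remain in 2122.
Full years: 2123: 365; 2124: 366; 2125: 365; 2126: 365; 2127: 365; 2128: 366. Sum = 2192.
Total: 107 + 2192 + 182 = 2481 days.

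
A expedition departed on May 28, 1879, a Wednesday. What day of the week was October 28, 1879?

May 1879: 31 − 28 = 3 days remain.
Then June (30), July (31), August (31), September (30): 30 + 31 + 31 + 30 = 122 days.
October 1–28, 1879: 28 days.
Total: 3 + 122 + 28 = 153 days.
153 mod 7 = 6, so 6 days after Wednesday is Tuesday.

Tuesday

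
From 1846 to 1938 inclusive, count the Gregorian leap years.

Years divisible by 4: 1848, 1852, …, 1936 — 23 in all.
Of these, 1900 is divisible by 100 but not 400, so not leap.
Leap years: 23 − 1 = 22.

22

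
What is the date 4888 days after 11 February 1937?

1 July 1950

Count 4888 days after February 11, 1937:
Day-of-year of February 11, 1937: 42.
Day-of-year of July 1, 1950: 182.
1937 has 365 days, so 365 − 42 = 323 days remain in 1937.
Full years 1938–1949: 9 common + 3 leap = 9×365 + 3×366 = 4383 days.
Total: 323 + 4383 + 182 = 4888 days.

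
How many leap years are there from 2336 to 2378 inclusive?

Years divisible by 4 in [2336, 2378]: 2336, 2340, 2344, 2348, 2352, 2356, 2360, 2364, 2368, 2372, 2376.
No century exceptions apply. Count: 11.

11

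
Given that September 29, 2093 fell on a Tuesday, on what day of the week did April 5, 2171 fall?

Friday

From September 29, 2093 to September 29, 2170: 77 years, of which 18 contain a Feb 29 — 59×365 + 18×366 = 28123 days.
(2100 is not a leap year (divisible by 100 but not 400).)
September 2170: 30 − 29 = 1 day remains.
Then October (31), November (30), December (31), January (31), February 2171 (28), March (31): 31 + 30 + 31 + 31 + 28 + 31 = 182 days.
April 1–5, 2171: 5 days.
Residual: 188 days.
Total: 28311 days.
28311 mod 7 = 3, so 3 days after Tuesday is Friday.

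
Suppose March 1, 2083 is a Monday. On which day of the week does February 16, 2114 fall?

Friday

Day-of-year of March 1, 2083: 60.
Day-of-year of February 16, 2114: 47.
2083 has 365 days, so 365 − 60 = 305 days remain in 2083.
Full years 2084–2113: 23 common + 7 leap = 23×365 + 7×366 = 10957 days.
Total: 305 + 10957 + 47 = 11309 days.
11309 mod 7 = 4, so 4 days after Monday is Friday.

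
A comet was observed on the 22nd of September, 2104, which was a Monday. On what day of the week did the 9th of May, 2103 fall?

Count forward from the earlier date (May 9, 2103) to the later (September 22, 2104):
Day-of-year of May 9, 2103: 129.
Day-of-year of September 22, 2104: 266.
2103 has 365 days, so 365 − 129 = 236 days remain in 2103.
Total: 236 + 266 = 502 days.
502 mod 7 = 5, so 5 days before Monday is Wednesday.

Wednesday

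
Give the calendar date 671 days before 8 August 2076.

7 October 2074

Count 671 days before August 8, 2076:
October 2074: 31 − 7 = 24 days remain.
Then 21 full months totalling 639 days.
August 1–8, 2076: 8 days.
Total: 24 + 639 + 8 = 671 days.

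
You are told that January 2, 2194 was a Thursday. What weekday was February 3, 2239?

From January 2, 2194 to January 2, 2239: 45 years, of which 10 contain a Feb 29 — 35×365 + 10×366 = 16435 days.
(2200 is not a leap year (divisible by 100 but not 400).)
January 2239: 31 − 2 = 29 days remain.
February 1–3, 2239: 3 days (2239 is not a leap year).
Residual: 32 days.
Total: 16467 days.
16467 mod 7 = 3, so 3 days after Thursday is Sunday.

Sunday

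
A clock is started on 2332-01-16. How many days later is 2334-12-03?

Day-of-year of January 16, 2332: 16.
Day-of-year of December 3, 2334: 337.
2332 has 366 days, so 366 − 16 = 350 days remain in 2332.
Full years: 2333: 365. Sum = 365.
Total: 350 + 365 + 337 = 1052 days.

1052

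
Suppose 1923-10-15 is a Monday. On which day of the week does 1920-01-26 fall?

Monday

Count forward from the earlier date (January 26, 1920) to the later (October 15, 1923):
January 26, 1920 → January 26, 1921: 366 days (1920 is a leap year).
January 26, 1921 → January 26, 1922: 365 days.
January 26, 1922 → January 26, 1923: 365 days.
January 1923: 31 − 26 = 5 days remain.
Then February 1923 (28), March (31), April (30), May (31), June (30), July (31), August (31), September (30): 28 + 31 + 30 + 31 + 30 + 31 + 31 + 30 = 242 days.
October 1–15, 1923: 15 days.
Residual: 262 days.
Total: 1358 days.
1358 is a multiple of 7, so 1920-01-26 falls on the same weekday: Monday.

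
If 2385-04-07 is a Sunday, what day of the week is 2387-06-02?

Tuesday

Day-of-year of April 7, 2385: 97.
Day-of-year of June 2, 2387: 153.
2385 has 365 days, so 365 − 97 = 268 days remain in 2385.
Full years: 2386: 365. Sum = 365.
Total: 268 + 365 + 153 = 786 days.
786 mod 7 = 2, so 2 days after Sunday is Tuesday.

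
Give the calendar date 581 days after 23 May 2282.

25 December 2283

Count 581 days after May 23, 2282:
May 23, 2282 → May 23, 2283: 365 days.
May 2283: 31 − 23 = 8 days remain.
Then June (30), July (31), August (31), September (30), October (31), November (30): 30 + 31 + 31 + 30 + 31 + 30 = 183 days.
December 1–25, 2283: 25 days.
Residual: 216 days.
Total: 581 days.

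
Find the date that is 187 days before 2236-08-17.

2236-02-12

Count 187 days before August 17, 2236:
February 2236: 29 − 12 = 17 days remain (2236 is a leap year, so February has 29 days).
Then March (31), April (30), May (31), June (30), July (31): 31 + 30 + 31 + 30 + 31 = 153 days.
August 1–17, 2236: 17 days.
Total: 17 + 153 + 17 = 187 days.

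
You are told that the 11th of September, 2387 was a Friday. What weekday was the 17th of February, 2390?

September 11, 2387 → September 11, 2388: 366 days (2388 is a leap year).
September 11, 2388 → September 11, 2389: 365 days.
September 2389: 30 − 11 = 19 days remain.
Then October (31), November (30), December (31), January (31): 31 + 30 + 31 + 31 = 123 days.
February 1–17, 2390: 17 days (2390 is not a leap year).
Residual: 159 days.
Total: 890 days.
890 mod 7 = 1, so 1 day after Friday is Saturday.

Saturday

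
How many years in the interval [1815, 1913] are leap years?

24

Years divisible by 4: 1816, 1820, …, 1912 — 25 in all.
Of these, 1900 is divisible by 100 but not 400, so not leap.
Leap years: 25 − 1 = 24.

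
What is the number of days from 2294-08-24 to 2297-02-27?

August 24, 2294 → August 24, 2295: 365 days.
August 24, 2295 → August 24, 2296: 366 days (2296 is a leap year).
August 2296: 31 − 24 = 7 days remain.
Then September (30), October (31), November (30), December (31), January (31): 30 + 31 + 30 + 31 + 31 = 153 days.
February 1–27, 2297: 27 days (2297 is not a leap year).
Residual: 187 days.
Total: 918 days.

918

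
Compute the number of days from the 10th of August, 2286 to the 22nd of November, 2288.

835

August 10, 2286 → August 10, 2287: 365 days.
August 10, 2287 → August 10, 2288: 366 days (2288 is a leap year).
August 2288: 31 − 10 = 21 days remain.
Then September (30), October (31): 30 + 31 = 61 days.
November 1–22, 2288: 22 days.
Residual: 104 days.
Total: 835 days.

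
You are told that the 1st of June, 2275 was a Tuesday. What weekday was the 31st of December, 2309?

Friday

From June 1, 2275 to June 1, 2309: 34 years, of which 8 contain a Feb 29 — 26×365 + 8×366 = 12418 days.
(2300 is not a leap year (divisible by 100 but not 400).)
June 2309: 30 − 1 = 29 days remain.
Then July (31), August (31), September (30), October (31), November (30): 31 + 31 + 30 + 31 + 30 = 153 days.
December 1–31, 2309: 31 days.
Residual: 213 days.
Total: 12631 days.
12631 mod 7 = 3, so 3 days after Tuesday is Friday.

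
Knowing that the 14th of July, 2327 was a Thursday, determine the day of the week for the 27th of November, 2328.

Tuesday

July 14, 2327 → July 14, 2328: 366 days (2328 is a leap year).
July 2328: 31 − 14 = 17 days remain.
Then August (31), September (30), October (31): 31 + 30 + 31 = 92 days.
November 1–27, 2328: 27 days.
Residual: 136 days.
Total: 502 days.
502 mod 7 = 5, so 5 days after Thursday is Tuesday.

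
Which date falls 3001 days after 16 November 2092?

4 February 2101

Count 3001 days after November 16, 2092:
Day-of-year of November 16, 2092: 321.
Day-of-year of February 4, 2101: 35.
2092 has 366 days, so 366 − 321 = 45 days remain in 2092.
Full years 2093–2100: 7 common + 1 leap = 7×365 + 1×366 = 2921 days.
Total: 45 + 2921 + 35 = 3001 days.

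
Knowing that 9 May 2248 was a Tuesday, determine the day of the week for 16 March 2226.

Thursday

Count forward from the earlier date (March 16, 2226) to the later (May 9, 2248):
From March 16, 2226 to March 16, 2248: 22 years, of which 6 contain a Feb 29 — 16×365 + 6×366 = 8036 days.
March 2248: 31 − 16 = 15 days remain.
Then April (30): 30 days.
May 1–9, 2248: 9 days.
Residual: 54 days.
Total: 8090 days.
8090 mod 7 = 5, so 5 days before Tuesday is Thursday.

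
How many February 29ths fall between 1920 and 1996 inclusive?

20

Years divisible by 4: 1920, 1924, …, 1996 — 20 in all.
No century exceptions apply. Count: 20.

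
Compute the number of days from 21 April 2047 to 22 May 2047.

31

April 2047: 30 − 21 = 9 days remain.
May 1–22, 2047: 22 days.
Total: 9 + 22 = 31 days.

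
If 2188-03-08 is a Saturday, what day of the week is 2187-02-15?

Thursday

Count forward from the earlier date (February 15, 2187) to the later (March 8, 2188):
February 15, 2187 → February 15, 2188: 365 days.
February 2188: 29 − 15 = 14 days remain (2188 is a leap year, so February has 29 days).
March 1–8, 2188: 8 days.
Residual: 22 days.
Total: 387 days.
387 mod 7 = 2, so 2 days before Saturday is Thursday.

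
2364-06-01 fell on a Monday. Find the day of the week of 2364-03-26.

Count forward from the earlier date (March 26, 2364) to the later (June 1, 2364):
March 2364: 31 − 26 = 5 days remain.
Then April (30), May (31): 30 + 31 = 61 days.
June 1, 2364: 1 day.
Total: 5 + 61 + 1 = 67 days.
67 mod 7 = 4, so 4 days before Monday is Thursday.

Thursday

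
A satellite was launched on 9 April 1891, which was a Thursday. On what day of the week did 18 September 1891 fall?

Friday

April 1891: 30 − 9 = 21 days remain.
Then May (31), June (30), July (31), August (31): 31 + 30 + 31 + 31 = 123 days.
September 1–18, 1891: 18 days.
Total: 21 + 123 + 18 = 162 days.
162 mod 7 = 1, so 1 day after Thursday is Friday.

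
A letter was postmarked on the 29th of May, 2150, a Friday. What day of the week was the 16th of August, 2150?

May 2150: 31 − 29 = 2 days remain.
Then June (30), July (31): 30 + 31 = 61 days.
August 1–16, 2150: 16 days.
Total: 2 + 61 + 16 = 79 days.
79 mod 7 = 2, so 2 days after Friday is Sunday.

Sunday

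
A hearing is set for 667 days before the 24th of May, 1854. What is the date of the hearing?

the 26th of July, 1852

Count 667 days before May 24, 1854:
July 26, 1852 → July 26, 1853: 365 days.
July 1853: 31 − 26 = 5 days remain.
Then 9 full months totalling 273 days.
May 1–24, 1854: 24 days.
Residual: 302 days.
Total: 667 days.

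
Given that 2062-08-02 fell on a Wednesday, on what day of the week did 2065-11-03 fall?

Tuesday

August 2, 2062 → August 2, 2063: 365 days.
August 2, 2063 → August 2, 2064: 366 days (2064 is a leap year).
August 2, 2064 → August 2, 2065: 365 days.
August 2065: 31 − 2 = 29 days remain.
Then September (30), October (31): 30 + 31 = 61 days.
November 1–3, 2065: 3 days.
Residual: 93 days.
Total: 1189 days.
1189 mod 7 = 6, so 6 days after Wednesday is Tuesday.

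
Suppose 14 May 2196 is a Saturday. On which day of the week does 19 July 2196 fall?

May 2196: 31 − 14 = 17 days remain.
Then June (30): 30 days.
July 1–19, 2196: 19 days.
Total: 17 + 30 + 19 = 66 days.
66 mod 7 = 3, so 3 days after Saturday is Tuesday.

Tuesday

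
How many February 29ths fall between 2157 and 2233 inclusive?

Years divisible by 4: 2160, 2164, …, 2232 — 19 in all.
Of these, 2200 is divisible by 100 but not 400, so not leap.
Leap years: 19 − 1 = 18.

18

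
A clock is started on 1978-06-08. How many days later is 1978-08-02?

55

June 1978: 30 − 8 = 22 days remain.
Then July (31): 31 days.
August 1–2, 1978: 2 days.
Total: 22 + 31 + 2 = 55 days.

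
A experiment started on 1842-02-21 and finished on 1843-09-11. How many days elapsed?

567

February 1842: 28 − 21 = 7 days remain (1842 is not a leap year, so February has 28 days).
Then 18 full months totalling 549 days.
September 1–11, 1843: 11 days.
Total: 7 + 549 + 11 = 567 days.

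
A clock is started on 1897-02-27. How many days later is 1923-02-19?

9487

From February 27, 1897 to February 27, 1922: 25 years, of which 5 contain a Feb 29 — 20×365 + 5×366 = 9130 days.
(1900 is not a leap year (divisible by 100 but not 400).)
February 1922: 28 − 27 = 1 day remains (1922 is not a leap year, so February has 28 days).
Then 11 full months totalling 337 days.
February 1–19, 1923: 19 days (1923 is not a leap year).
Residual: 357 days.
Total: 9487 days.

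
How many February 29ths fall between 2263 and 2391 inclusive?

31

Years divisible by 4: 2264, 2268, …, 2388 — 32 in all.
Of these, 2300 is divisible by 100 but not 400, so not leap.
Leap years: 32 − 1 = 31.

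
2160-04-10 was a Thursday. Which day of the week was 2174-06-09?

Thursday

Day-of-year of April 10, 2160: 101.
Day-of-year of June 9, 2174: 160.
2160 has 366 days, so 366 − 101 = 265 days remain in 2160.
Full years 2161–2173: 10 common + 3 leap = 10×365 + 3×366 = 4748 days.
Total: 265 + 4748 + 160 = 5173 days.
5173 is a multiple of 7, so 2174-06-09 falls on the same weekday: Thursday.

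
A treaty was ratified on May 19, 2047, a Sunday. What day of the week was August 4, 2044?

Count forward from the earlier date (August 4, 2044) to the later (May 19, 2047):
Day-of-year of August 4, 2044: 217.
Day-of-year of May 19, 2047: 139.
2044 has 366 days, so 366 − 217 = 149 days remain in 2044.
Full years: 2045: 365; 2046: 365. Sum = 730.
Total: 149 + 730 + 139 = 1018 days.
1018 mod 7 = 3, so 3 days before Sunday is Thursday.

Thursday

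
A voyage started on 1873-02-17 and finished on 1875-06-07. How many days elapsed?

840

February 17, 1873 → February 17, 1874: 365 days.
February 17, 1874 → February 17, 1875: 365 days.
February 1875: 28 − 17 = 11 days remain (1875 is not a leap year, so February has 28 days).
Then March (31), April (30), May (31): 31 + 30 + 31 = 92 days.
June 1–7, 1875: 7 days.
Residual: 110 days.
Total: 840 days.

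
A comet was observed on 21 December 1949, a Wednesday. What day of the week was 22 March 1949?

Count forward from the earlier date (March 22, 1949) to the later (December 21, 1949):
March 1949: 31 − 22 = 9 days remain.
Then April (30), May (31), June (30), July (31), August (31), September (30), October (31), November (30): 30 + 31 + 30 + 31 + 31 + 30 + 31 + 30 = 244 days.
December 1–21, 1949: 21 days.
Total: 9 + 244 + 21 = 274 days.
274 mod 7 = 1, so 1 day before Wednesday is Tuesday.

Tuesday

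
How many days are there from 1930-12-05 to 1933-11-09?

1070

Day-of-year of December 5, 1930: 339.
Day-of-year of November 9, 1933: 313.
1930 has 365 days, so 365 − 339 = 26 days remain in 1930.
Full years: 1931: 365; 1932: 366. Sum = 731.
Total: 26 + 731 + 313 = 1070 days.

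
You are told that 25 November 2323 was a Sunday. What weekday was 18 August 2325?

Day-of-year of November 25, 2323: 329.
Day-of-year of August 18, 2325: 230.
2323 has 365 days, so 365 − 329 = 36 days remain in 2323.
Full years: 2324: 366. Sum = 366.
Total: 36 + 366 + 230 = 632 days.
632 mod 7 = 2, so 2 days after Sunday is Tuesday.

Tuesday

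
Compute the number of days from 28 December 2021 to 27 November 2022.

334

December 2021: 31 − 28 = 3 days remain.
Then 10 full months totalling 304 days.
November 1–27, 2022: 27 days.
Residual: 334 days.
Total: 334 days.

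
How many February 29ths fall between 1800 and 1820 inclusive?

5

Years divisible by 4 in [1800, 1820]: 1800, 1804, 1808, 1812, 1816, 1820.
Of these, 1800 is divisible by 100 but not 400, so not leap.
Leap years: 6 − 1 = 5.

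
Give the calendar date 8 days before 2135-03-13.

2135-03-05

Count 8 days before March 13, 2135:
Within March 2135: 13 − 5 = 8 days.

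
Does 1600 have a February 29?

Yes

1600 is a leap year (divisible by 400).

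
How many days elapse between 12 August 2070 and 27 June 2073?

Day-of-year of August 12, 2070: 224.
Day-of-year of June 27, 2073: 178.
2070 has 365 days, so 365 − 224 = 141 days remain in 2070.
Full years: 2071: 365; 2072: 366. Sum = 731.
Total: 141 + 731 + 178 = 1050 days.

1050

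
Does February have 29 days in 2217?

2217 is not a leap year.

No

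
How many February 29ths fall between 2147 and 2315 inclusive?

Years divisible by 4: 2148, 2152, …, 2312 — 42 in all.
Of these, 2200, 2300 are divisible by 100 but not 400, so not leap.
Leap years: 42 − 2 = 40.

40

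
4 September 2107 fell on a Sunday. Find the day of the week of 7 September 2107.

Wednesday

Within September 2107: 7 − 4 = 3 days.
3 mod 7 = 3, so 3 days after Sunday is Wednesday.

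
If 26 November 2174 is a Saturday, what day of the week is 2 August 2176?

Friday

November 2174: 30 − 26 = 4 days remain.
Then 20 full months totalling 609 days.
August 1–2, 2176: 2 days.
Total: 4 + 609 + 2 = 615 days.
615 mod 7 = 6, so 6 days after Saturday is Friday.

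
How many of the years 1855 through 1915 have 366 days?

14

Years divisible by 4: 1856, 1860, …, 1912 — 15 in all.
Of these, 1900 is divisible by 100 but not 400, so not leap.
Leap years: 15 − 1 = 14.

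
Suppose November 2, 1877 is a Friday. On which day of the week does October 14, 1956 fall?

Sunday

From November 2, 1877 to November 2, 1955: 78 years, of which 18 contain a Feb 29 — 60×365 + 18×366 = 28488 days.
(1900 is not a leap year (divisible by 100 but not 400).)
November 1955: 30 − 2 = 28 days remain.
Then 10 full months totalling 305 days.
October 1–14, 1956: 14 days.
Residual: 347 days.
Total: 28835 days.
28835 mod 7 = 2, so 2 days after Friday is Sunday.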